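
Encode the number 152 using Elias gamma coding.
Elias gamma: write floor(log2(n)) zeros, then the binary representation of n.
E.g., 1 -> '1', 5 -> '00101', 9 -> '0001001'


num_bits = floor(log2(152)) + 1 = 8
leading_zeros = num_bits - 1 = 7
binary(152) = 10011000

Elias gamma(152) = '0000000' + '10011000' = 000000010011000 (15 bits)


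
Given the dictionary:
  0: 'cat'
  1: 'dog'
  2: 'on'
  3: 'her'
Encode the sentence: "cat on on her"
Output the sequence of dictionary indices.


Look up each word in the dictionary:
  'cat' -> 0
  'on' -> 2
  'on' -> 2
  'her' -> 3

Encoded: [0, 2, 2, 3]


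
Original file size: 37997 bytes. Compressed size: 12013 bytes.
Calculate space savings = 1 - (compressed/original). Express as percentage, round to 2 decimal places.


ratio = compressed/original = 12013/37997 = 0.316157
savings = 1 - ratio = 1 - 0.316157 = 0.683843
as a percentage: 0.683843 * 100 = 68.38%

Space savings = 1 - 12013/37997 = 68.38%


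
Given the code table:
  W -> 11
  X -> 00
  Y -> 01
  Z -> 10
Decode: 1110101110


Decoding:
11 -> W
10 -> Z
10 -> Z
11 -> W
10 -> Z


Result: WZZWZ


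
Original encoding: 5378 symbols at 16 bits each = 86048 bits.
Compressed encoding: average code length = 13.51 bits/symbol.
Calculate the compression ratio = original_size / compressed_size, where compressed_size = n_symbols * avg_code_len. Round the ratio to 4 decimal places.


original_size = n_symbols * orig_bits = 5378 * 16 = 86048 bits
compressed_size = n_symbols * avg_code_len = 5378 * 13.51 = 72656.78 bits
ratio = original_size / compressed_size = 86048 / 72656.78 = 1.1843

Compression ratio = 1.1843


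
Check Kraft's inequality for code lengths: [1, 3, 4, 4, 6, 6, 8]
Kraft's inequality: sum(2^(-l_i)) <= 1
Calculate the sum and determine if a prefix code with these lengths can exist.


Sum = 2^(-1) + 2^(-3) + 2^(-4) + 2^(-4) + 2^(-6) + 2^(-6) + 2^(-8)
    = 0.5 + 0.125 + 0.0625 + 0.0625 + 0.015625 + 0.015625 + 0.00390625
    = 201/256 = 0.78515625
Since 0.78515625 <= 1, Kraft's inequality IS satisfied.
A prefix code with these lengths CAN exist.

Kraft sum = 0.78515625. Satisfied.


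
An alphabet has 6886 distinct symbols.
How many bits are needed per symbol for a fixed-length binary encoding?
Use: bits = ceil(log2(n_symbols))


log2(6886) = 12.7495
Bracket: 2^12 = 4096 < 6886 <= 2^13 = 8192
So ceil(log2(6886)) = 13

bits = ceil(log2(6886)) = ceil(12.7495) = 13 bits


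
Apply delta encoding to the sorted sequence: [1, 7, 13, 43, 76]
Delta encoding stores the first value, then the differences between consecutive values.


First value: 1
Deltas:
  7 - 1 = 6
  13 - 7 = 6
  43 - 13 = 30
  76 - 43 = 33


Delta encoded: [1, 6, 6, 30, 33]


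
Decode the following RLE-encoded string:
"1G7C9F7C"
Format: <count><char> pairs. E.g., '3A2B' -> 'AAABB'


Expanding each <count><char> pair:
  1G -> 'G'
  7C -> 'CCCCCCC'
  9F -> 'FFFFFFFFF'
  7C -> 'CCCCCCC'

Decoded = GCCCCCCCFFFFFFFFFCCCCCCC


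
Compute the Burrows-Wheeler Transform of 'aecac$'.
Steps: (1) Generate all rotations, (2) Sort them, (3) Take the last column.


Rotations (sorted):
  0: $aecac -> last char: c
  1: ac$aec -> last char: c
  2: aecac$ -> last char: $
  3: c$aeca -> last char: a
  4: cac$ae -> last char: e
  5: ecac$a -> last char: a


BWT = cc$aea


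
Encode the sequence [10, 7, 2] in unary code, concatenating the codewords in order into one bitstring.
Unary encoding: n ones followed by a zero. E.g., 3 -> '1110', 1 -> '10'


Encode each number as n ones followed by a terminating 0:
  10 -> 11111111110 (11 bits)
  7 -> 11111110 (8 bits)
  2 -> 110 (3 bits)
Total length = 11 + 8 + 3 = 22 bits.

Unary([10, 7, 2]) = 1111111111011111110110 (22 bits)


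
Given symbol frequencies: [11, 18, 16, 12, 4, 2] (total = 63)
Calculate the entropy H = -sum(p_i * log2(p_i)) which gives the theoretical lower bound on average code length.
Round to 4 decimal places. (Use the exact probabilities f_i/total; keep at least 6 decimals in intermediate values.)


Per-symbol terms -p_i * log2(p_i) with p_i = f_i/63:
  p = 11/63 = 0.174603: log2(p) = -2.517848, -p*log2(p) = 0.439624
  p = 18/63 = 0.285714: log2(p) = -1.807355, -p*log2(p) = 0.516387
  p = 16/63 = 0.253968: log2(p) = -1.977280, -p*log2(p) = 0.502166
  p = 12/63 = 0.190476: log2(p) = -2.392317, -p*log2(p) = 0.455680
  p = 4/63 = 0.063492: log2(p) = -3.977280, -p*log2(p) = 0.252526
  p = 2/63 = 0.031746: log2(p) = -4.977280, -p*log2(p) = 0.158009
H = 0.439624 + 0.516387 + 0.502166 + 0.455680 + 0.252526 + 0.158009 = 2.324392

H = 2.3244 bits/symbol


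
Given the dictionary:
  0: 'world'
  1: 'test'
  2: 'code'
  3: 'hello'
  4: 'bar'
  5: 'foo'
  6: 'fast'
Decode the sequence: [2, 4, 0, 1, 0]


Look up each index in the dictionary:
  2 -> 'code'
  4 -> 'bar'
  0 -> 'world'
  1 -> 'test'
  0 -> 'world'

Decoded: "code bar world test world"


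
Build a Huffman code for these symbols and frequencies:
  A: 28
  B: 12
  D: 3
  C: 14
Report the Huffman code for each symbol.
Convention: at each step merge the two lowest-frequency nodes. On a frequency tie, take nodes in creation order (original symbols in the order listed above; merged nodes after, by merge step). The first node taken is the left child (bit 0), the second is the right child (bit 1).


Huffman tree construction:
Step 1: Merge D(3) + B(12) = 15
Step 2: Merge C(14) + (D+B)(15) = 29
Step 3: Merge A(28) + (C+(D+B))(29) = 57
Read each symbol's code off the tree from the root (left child = 0, right child = 1).

Codes:
  A: 0 (length 1)
  B: 111 (length 3)
  D: 110 (length 3)
  C: 10 (length 2)
Average code length: 101/57 = 1.7719 bits/symbol


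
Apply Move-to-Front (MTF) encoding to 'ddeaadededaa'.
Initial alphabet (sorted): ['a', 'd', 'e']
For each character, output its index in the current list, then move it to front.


MTF encoding:
'd': index 1 in ['a', 'd', 'e'] -> ['d', 'a', 'e']
'd': index 0 in ['d', 'a', 'e'] -> ['d', 'a', 'e']
'e': index 2 in ['d', 'a', 'e'] -> ['e', 'd', 'a']
'a': index 2 in ['e', 'd', 'a'] -> ['a', 'e', 'd']
'a': index 0 in ['a', 'e', 'd'] -> ['a', 'e', 'd']
'd': index 2 in ['a', 'e', 'd'] -> ['d', 'a', 'e']
'e': index 2 in ['d', 'a', 'e'] -> ['e', 'd', 'a']
'd': index 1 in ['e', 'd', 'a'] -> ['d', 'e', 'a']
'e': index 1 in ['d', 'e', 'a'] -> ['e', 'd', 'a']
'd': index 1 in ['e', 'd', 'a'] -> ['d', 'e', 'a']
'a': index 2 in ['d', 'e', 'a'] -> ['a', 'd', 'e']
'a': index 0 in ['a', 'd', 'e'] -> ['a', 'd', 'e']


Output: [1, 0, 2, 2, 0, 2, 2, 1, 1, 1, 2, 0]


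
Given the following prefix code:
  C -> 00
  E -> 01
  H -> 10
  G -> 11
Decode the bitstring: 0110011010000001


Decoding step by step:
Bits 01 -> E
Bits 10 -> H
Bits 01 -> E
Bits 10 -> H
Bits 10 -> H
Bits 00 -> C
Bits 00 -> C
Bits 01 -> E


Decoded message: EHEHHCCE


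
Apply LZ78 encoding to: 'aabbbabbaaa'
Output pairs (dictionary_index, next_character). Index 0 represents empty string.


LZ78 encoding steps:
Dictionary: {0: ''}
Step 1: w='' (idx 0), next='a' -> output (0, 'a'), add 'a' as idx 1
Step 2: w='a' (idx 1), next='b' -> output (1, 'b'), add 'ab' as idx 2
Step 3: w='' (idx 0), next='b' -> output (0, 'b'), add 'b' as idx 3
Step 4: w='b' (idx 3), next='a' -> output (3, 'a'), add 'ba' as idx 4
Step 5: w='b' (idx 3), next='b' -> output (3, 'b'), add 'bb' as idx 5
Step 6: w='a' (idx 1), next='a' -> output (1, 'a'), add 'aa' as idx 6
Step 7: w='a' (idx 1), end of input -> output (1, '')


Encoded: [(0, 'a'), (1, 'b'), (0, 'b'), (3, 'a'), (3, 'b'), (1, 'a'), (1, '')]


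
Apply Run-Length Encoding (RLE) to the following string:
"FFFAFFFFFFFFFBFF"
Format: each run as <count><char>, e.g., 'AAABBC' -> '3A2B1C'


Scanning runs left to right:
  i=0: run of 'F' x 3 -> '3F'
  i=3: run of 'A' x 1 -> '1A'
  i=4: run of 'F' x 9 -> '9F'
  i=13: run of 'B' x 1 -> '1B'
  i=14: run of 'F' x 2 -> '2F'

RLE = 3F1A9F1B2F


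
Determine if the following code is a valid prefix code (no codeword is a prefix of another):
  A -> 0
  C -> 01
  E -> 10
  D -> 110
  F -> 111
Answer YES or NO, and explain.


Checking each pair (does one codeword prefix another?):
  A='0' vs C='01': prefix -- VIOLATION

NO -- this is NOT a valid prefix code. A (0) is a prefix of C (01).


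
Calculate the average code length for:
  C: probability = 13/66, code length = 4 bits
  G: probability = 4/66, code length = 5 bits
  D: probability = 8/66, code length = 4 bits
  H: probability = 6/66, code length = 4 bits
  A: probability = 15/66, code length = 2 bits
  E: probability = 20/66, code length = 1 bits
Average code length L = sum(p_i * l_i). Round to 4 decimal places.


Weighted contributions p_i * l_i:
  C: (13/66) * 4 = 52/66
  G: (4/66) * 5 = 20/66
  D: (8/66) * 4 = 32/66
  H: (6/66) * 4 = 24/66
  A: (15/66) * 2 = 30/66
  E: (20/66) * 1 = 20/66
Sum = (52 + 20 + 32 + 24 + 30 + 20)/66 = 178/66

L = 178/66 = 2.6970 bits/symbol


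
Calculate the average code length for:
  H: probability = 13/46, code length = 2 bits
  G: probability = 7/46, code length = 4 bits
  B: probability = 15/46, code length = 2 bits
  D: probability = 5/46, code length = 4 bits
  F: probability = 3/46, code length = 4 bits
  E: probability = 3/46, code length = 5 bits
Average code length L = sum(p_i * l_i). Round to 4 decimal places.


Weighted contributions p_i * l_i:
  H: (13/46) * 2 = 26/46
  G: (7/46) * 4 = 28/46
  B: (15/46) * 2 = 30/46
  D: (5/46) * 4 = 20/46
  F: (3/46) * 4 = 12/46
  E: (3/46) * 5 = 15/46
Sum = (26 + 28 + 30 + 20 + 12 + 15)/46 = 131/46

L = 131/46 = 2.8478 bits/symbol


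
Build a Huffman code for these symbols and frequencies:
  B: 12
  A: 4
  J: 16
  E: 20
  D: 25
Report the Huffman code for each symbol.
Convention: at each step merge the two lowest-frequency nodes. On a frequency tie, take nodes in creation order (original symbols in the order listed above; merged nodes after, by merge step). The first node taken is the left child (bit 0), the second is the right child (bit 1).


Huffman tree construction:
Step 1: Merge A(4) + B(12) = 16
Step 2: Merge J(16) + (A+B)(16) = 32
Step 3: Merge E(20) + D(25) = 45
Step 4: Merge (J+(A+B))(32) + (E+D)(45) = 77
Read each symbol's code off the tree from the root (left child = 0, right child = 1).

Codes:
  B: 011 (length 3)
  A: 010 (length 3)
  J: 00 (length 2)
  E: 10 (length 2)
  D: 11 (length 2)
Average code length: 170/77 = 2.2078 bits/symbol


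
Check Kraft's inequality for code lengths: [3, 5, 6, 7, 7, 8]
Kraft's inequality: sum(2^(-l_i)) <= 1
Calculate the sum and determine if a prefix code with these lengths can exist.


Sum = 2^(-3) + 2^(-5) + 2^(-6) + 2^(-7) + 2^(-7) + 2^(-8)
    = 0.125 + 0.03125 + 0.015625 + 0.0078125 + 0.0078125 + 0.00390625
    = 49/256 = 0.19140625
Since 0.19140625 <= 1, Kraft's inequality IS satisfied.
A prefix code with these lengths CAN exist.

Kraft sum = 0.19140625. Satisfied.


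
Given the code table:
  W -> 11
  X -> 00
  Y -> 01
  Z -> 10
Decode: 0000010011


Decoding:
00 -> X
00 -> X
01 -> Y
00 -> X
11 -> W


Result: XXYXW


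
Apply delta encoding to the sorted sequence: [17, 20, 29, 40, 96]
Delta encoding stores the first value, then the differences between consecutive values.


First value: 17
Deltas:
  20 - 17 = 3
  29 - 20 = 9
  40 - 29 = 11
  96 - 40 = 56


Delta encoded: [17, 3, 9, 11, 56]


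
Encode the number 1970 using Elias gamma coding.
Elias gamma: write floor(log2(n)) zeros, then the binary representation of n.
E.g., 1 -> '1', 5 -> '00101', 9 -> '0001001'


num_bits = floor(log2(1970)) + 1 = 11
leading_zeros = num_bits - 1 = 10
binary(1970) = 11110110010

Elias gamma(1970) = '0000000000' + '11110110010' = 000000000011110110010 (21 bits)


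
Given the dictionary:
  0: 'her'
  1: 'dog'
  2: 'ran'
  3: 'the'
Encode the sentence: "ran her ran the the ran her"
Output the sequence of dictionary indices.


Look up each word in the dictionary:
  'ran' -> 2
  'her' -> 0
  'ran' -> 2
  'the' -> 3
  'the' -> 3
  'ran' -> 2
  'her' -> 0

Encoded: [2, 0, 2, 3, 3, 2, 0]


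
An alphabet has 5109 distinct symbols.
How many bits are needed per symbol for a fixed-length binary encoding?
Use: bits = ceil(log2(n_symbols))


log2(5109) = 12.3188
Bracket: 2^12 = 4096 < 5109 <= 2^13 = 8192
So ceil(log2(5109)) = 13

bits = ceil(log2(5109)) = ceil(12.3188) = 13 bits


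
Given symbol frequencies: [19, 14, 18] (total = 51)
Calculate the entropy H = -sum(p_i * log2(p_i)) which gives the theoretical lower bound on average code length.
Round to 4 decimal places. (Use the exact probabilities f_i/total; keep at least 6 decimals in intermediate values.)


Per-symbol terms -p_i * log2(p_i) with p_i = f_i/51:
  p = 19/51 = 0.372549: log2(p) = -1.424498, -p*log2(p) = 0.530695
  p = 14/51 = 0.274510: log2(p) = -1.865070, -p*log2(p) = 0.511980
  p = 18/51 = 0.352941: log2(p) = -1.502500, -p*log2(p) = 0.530294
H = 0.530695 + 0.511980 + 0.530294 = 1.572969

H = 1.573 bits/symbol


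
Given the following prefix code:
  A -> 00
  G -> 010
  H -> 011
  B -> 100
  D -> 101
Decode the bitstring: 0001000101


Decoding step by step:
Bits 00 -> A
Bits 010 -> G
Bits 00 -> A
Bits 101 -> D


Decoded message: AGAD


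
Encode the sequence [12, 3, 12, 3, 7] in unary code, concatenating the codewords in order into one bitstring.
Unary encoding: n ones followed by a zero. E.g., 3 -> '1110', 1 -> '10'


Encode each number as n ones followed by a terminating 0:
  12 -> 1111111111110 (13 bits)
  3 -> 1110 (4 bits)
  12 -> 1111111111110 (13 bits)
  3 -> 1110 (4 bits)
  7 -> 11111110 (8 bits)
Total length = 13 + 4 + 13 + 4 + 8 = 42 bits.

Unary([12, 3, 12, 3, 7]) = 111111111111011101111111111110111011111110 (42 bits)


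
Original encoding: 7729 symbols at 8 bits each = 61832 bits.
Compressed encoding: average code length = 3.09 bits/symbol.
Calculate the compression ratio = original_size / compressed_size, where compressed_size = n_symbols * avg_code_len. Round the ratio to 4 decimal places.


original_size = n_symbols * orig_bits = 7729 * 8 = 61832 bits
compressed_size = n_symbols * avg_code_len = 7729 * 3.09 = 23882.61 bits
ratio = original_size / compressed_size = 61832 / 23882.61 = 2.589

Compression ratio = 2.589


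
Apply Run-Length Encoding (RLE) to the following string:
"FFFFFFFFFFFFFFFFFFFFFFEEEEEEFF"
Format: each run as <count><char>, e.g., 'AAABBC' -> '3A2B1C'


Scanning runs left to right:
  i=0: run of 'F' x 22 -> '22F'
  i=22: run of 'E' x 6 -> '6E'
  i=28: run of 'F' x 2 -> '2F'

RLE = 22F6E2F


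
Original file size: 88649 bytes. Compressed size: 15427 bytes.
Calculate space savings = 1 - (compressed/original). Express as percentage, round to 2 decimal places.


ratio = compressed/original = 15427/88649 = 0.174023
savings = 1 - ratio = 1 - 0.174023 = 0.825977
as a percentage: 0.825977 * 100 = 82.6%

Space savings = 1 - 15427/88649 = 82.6%


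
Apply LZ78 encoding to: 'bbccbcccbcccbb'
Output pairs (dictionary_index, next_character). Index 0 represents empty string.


LZ78 encoding steps:
Dictionary: {0: ''}
Step 1: w='' (idx 0), next='b' -> output (0, 'b'), add 'b' as idx 1
Step 2: w='b' (idx 1), next='c' -> output (1, 'c'), add 'bc' as idx 2
Step 3: w='' (idx 0), next='c' -> output (0, 'c'), add 'c' as idx 3
Step 4: w='bc' (idx 2), next='c' -> output (2, 'c'), add 'bcc' as idx 4
Step 5: w='c' (idx 3), next='b' -> output (3, 'b'), add 'cb' as idx 5
Step 6: w='c' (idx 3), next='c' -> output (3, 'c'), add 'cc' as idx 6
Step 7: w='cb' (idx 5), next='b' -> output (5, 'b'), add 'cbb' as idx 7


Encoded: [(0, 'b'), (1, 'c'), (0, 'c'), (2, 'c'), (3, 'b'), (3, 'c'), (5, 'b')]


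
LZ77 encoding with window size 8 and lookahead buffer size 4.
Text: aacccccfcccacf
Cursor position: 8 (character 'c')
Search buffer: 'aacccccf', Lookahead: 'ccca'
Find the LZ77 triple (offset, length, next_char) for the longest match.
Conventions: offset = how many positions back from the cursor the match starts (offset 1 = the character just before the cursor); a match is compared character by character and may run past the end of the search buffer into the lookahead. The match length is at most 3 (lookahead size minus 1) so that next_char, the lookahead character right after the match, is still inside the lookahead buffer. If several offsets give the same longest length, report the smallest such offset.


Try each offset into the search buffer:
  offset=1 (pos 7, char 'f'): match length 0
  offset=2 (pos 6, char 'c'): match length 1
  offset=3 (pos 5, char 'c'): match length 2
  offset=4 (pos 4, char 'c'): match length 3
  offset=5 (pos 3, char 'c'): match length 3
  offset=6 (pos 2, char 'c'): match length 3
  offset=7 (pos 1, char 'a'): match length 0
  offset=8 (pos 0, char 'a'): match length 0
Longest match has length 3, found at offsets 4, 5, 6; take the smallest, offset 4.
next_char = character at position 8 + 3 = 11 -> 'a'

Best match: offset=4, length=3 (matching 'ccc' starting at position 4)
LZ77 triple: (4, 3, 'a')


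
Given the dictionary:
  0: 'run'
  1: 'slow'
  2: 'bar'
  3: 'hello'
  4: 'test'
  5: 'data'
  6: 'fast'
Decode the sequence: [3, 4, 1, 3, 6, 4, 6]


Look up each index in the dictionary:
  3 -> 'hello'
  4 -> 'test'
  1 -> 'slow'
  3 -> 'hello'
  6 -> 'fast'
  4 -> 'test'
  6 -> 'fast'

Decoded: "hello test slow hello fast test fast"


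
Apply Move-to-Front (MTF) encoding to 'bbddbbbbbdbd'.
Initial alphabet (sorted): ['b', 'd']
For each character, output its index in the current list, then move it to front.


MTF encoding:
'b': index 0 in ['b', 'd'] -> ['b', 'd']
'b': index 0 in ['b', 'd'] -> ['b', 'd']
'd': index 1 in ['b', 'd'] -> ['d', 'b']
'd': index 0 in ['d', 'b'] -> ['d', 'b']
'b': index 1 in ['d', 'b'] -> ['b', 'd']
'b': index 0 in ['b', 'd'] -> ['b', 'd']
'b': index 0 in ['b', 'd'] -> ['b', 'd']
'b': index 0 in ['b', 'd'] -> ['b', 'd']
'b': index 0 in ['b', 'd'] -> ['b', 'd']
'd': index 1 in ['b', 'd'] -> ['d', 'b']
'b': index 1 in ['d', 'b'] -> ['b', 'd']
'd': index 1 in ['b', 'd'] -> ['d', 'b']


Output: [0, 0, 1, 0, 1, 0, 0, 0, 0, 1, 1, 1]


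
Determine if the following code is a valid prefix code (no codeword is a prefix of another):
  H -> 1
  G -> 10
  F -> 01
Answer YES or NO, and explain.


Checking each pair (does one codeword prefix another?):
  H='1' vs G='10': prefix -- VIOLATION

NO -- this is NOT a valid prefix code. H (1) is a prefix of G (10).


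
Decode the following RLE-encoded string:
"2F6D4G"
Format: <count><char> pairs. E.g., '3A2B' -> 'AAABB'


Expanding each <count><char> pair:
  2F -> 'FF'
  6D -> 'DDDDDD'
  4G -> 'GGGG'

Decoded = FFDDDDDDGGGG


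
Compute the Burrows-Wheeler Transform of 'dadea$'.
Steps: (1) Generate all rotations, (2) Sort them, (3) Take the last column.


Rotations (sorted):
  0: $dadea -> last char: a
  1: a$dade -> last char: e
  2: adea$d -> last char: d
  3: dadea$ -> last char: $
  4: dea$da -> last char: a
  5: ea$dad -> last char: d


BWT = aed$ad


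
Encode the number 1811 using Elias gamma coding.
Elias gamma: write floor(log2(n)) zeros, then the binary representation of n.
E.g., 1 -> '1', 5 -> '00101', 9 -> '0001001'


num_bits = floor(log2(1811)) + 1 = 11
leading_zeros = num_bits - 1 = 10
binary(1811) = 11100010011

Elias gamma(1811) = '0000000000' + '11100010011' = 000000000011100010011 (21 bits)


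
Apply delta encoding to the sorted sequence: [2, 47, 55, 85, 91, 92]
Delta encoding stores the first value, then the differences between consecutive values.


First value: 2
Deltas:
  47 - 2 = 45
  55 - 47 = 8
  85 - 55 = 30
  91 - 85 = 6
  92 - 91 = 1


Delta encoded: [2, 45, 8, 30, 6, 1]


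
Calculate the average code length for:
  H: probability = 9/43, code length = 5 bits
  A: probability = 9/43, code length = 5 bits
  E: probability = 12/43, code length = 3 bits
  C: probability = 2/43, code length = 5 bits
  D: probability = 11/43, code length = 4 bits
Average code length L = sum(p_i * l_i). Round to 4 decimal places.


Weighted contributions p_i * l_i:
  H: (9/43) * 5 = 45/43
  A: (9/43) * 5 = 45/43
  E: (12/43) * 3 = 36/43
  C: (2/43) * 5 = 10/43
  D: (11/43) * 4 = 44/43
Sum = (45 + 45 + 36 + 10 + 44)/43 = 180/43

L = 180/43 = 4.1860 bits/symbol


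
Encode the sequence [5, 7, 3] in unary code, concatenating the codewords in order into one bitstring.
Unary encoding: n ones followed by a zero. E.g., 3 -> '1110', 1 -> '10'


Encode each number as n ones followed by a terminating 0:
  5 -> 111110 (6 bits)
  7 -> 11111110 (8 bits)
  3 -> 1110 (4 bits)
Total length = 6 + 8 + 4 = 18 bits.

Unary([5, 7, 3]) = 111110111111101110 (18 bits)


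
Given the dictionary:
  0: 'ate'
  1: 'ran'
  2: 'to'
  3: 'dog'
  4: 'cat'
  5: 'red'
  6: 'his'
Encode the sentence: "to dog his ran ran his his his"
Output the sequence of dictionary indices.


Look up each word in the dictionary:
  'to' -> 2
  'dog' -> 3
  'his' -> 6
  'ran' -> 1
  'ran' -> 1
  'his' -> 6
  'his' -> 6
  'his' -> 6

Encoded: [2, 3, 6, 1, 1, 6, 6, 6]


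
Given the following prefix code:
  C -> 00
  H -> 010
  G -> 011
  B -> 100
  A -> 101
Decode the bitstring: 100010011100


Decoding step by step:
Bits 100 -> B
Bits 010 -> H
Bits 011 -> G
Bits 100 -> B


Decoded message: BHGB


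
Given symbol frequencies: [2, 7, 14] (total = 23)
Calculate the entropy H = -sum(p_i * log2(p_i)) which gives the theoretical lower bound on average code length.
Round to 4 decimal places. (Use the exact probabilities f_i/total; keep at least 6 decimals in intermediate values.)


Per-symbol terms -p_i * log2(p_i) with p_i = f_i/23:
  p = 2/23 = 0.086957: log2(p) = -3.523562, -p*log2(p) = 0.306397
  p = 7/23 = 0.304348: log2(p) = -1.716207, -p*log2(p) = 0.522324
  p = 14/23 = 0.608696: log2(p) = -0.716207, -p*log2(p) = 0.435952
H = 0.306397 + 0.522324 + 0.435952 = 1.264673

H = 1.2647 bits/symbol


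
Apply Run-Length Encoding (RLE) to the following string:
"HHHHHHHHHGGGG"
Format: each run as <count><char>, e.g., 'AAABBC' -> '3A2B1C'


Scanning runs left to right:
  i=0: run of 'H' x 9 -> '9H'
  i=9: run of 'G' x 4 -> '4G'

RLE = 9H4G


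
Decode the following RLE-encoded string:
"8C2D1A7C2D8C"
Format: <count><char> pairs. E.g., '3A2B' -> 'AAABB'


Expanding each <count><char> pair:
  8C -> 'CCCCCCCC'
  2D -> 'DD'
  1A -> 'A'
  7C -> 'CCCCCCC'
  2D -> 'DD'
  8C -> 'CCCCCCCC'

Decoded = CCCCCCCCDDACCCCCCCDDCCCCCCCC


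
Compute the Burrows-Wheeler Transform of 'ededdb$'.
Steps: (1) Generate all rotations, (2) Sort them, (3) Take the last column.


Rotations (sorted):
  0: $ededdb -> last char: b
  1: b$ededd -> last char: d
  2: db$eded -> last char: d
  3: ddb$ede -> last char: e
  4: deddb$e -> last char: e
  5: eddb$ed -> last char: d
  6: ededdb$ -> last char: $


BWT = bddeed$


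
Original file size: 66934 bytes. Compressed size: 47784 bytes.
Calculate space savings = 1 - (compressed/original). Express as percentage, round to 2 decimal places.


ratio = compressed/original = 47784/66934 = 0.713897
savings = 1 - ratio = 1 - 0.713897 = 0.286103
as a percentage: 0.286103 * 100 = 28.61%

Space savings = 1 - 47784/66934 = 28.61%


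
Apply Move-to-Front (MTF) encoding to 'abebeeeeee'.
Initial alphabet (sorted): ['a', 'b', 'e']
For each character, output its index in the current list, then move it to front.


MTF encoding:
'a': index 0 in ['a', 'b', 'e'] -> ['a', 'b', 'e']
'b': index 1 in ['a', 'b', 'e'] -> ['b', 'a', 'e']
'e': index 2 in ['b', 'a', 'e'] -> ['e', 'b', 'a']
'b': index 1 in ['e', 'b', 'a'] -> ['b', 'e', 'a']
'e': index 1 in ['b', 'e', 'a'] -> ['e', 'b', 'a']
'e': index 0 in ['e', 'b', 'a'] -> ['e', 'b', 'a']
'e': index 0 in ['e', 'b', 'a'] -> ['e', 'b', 'a']
'e': index 0 in ['e', 'b', 'a'] -> ['e', 'b', 'a']
'e': index 0 in ['e', 'b', 'a'] -> ['e', 'b', 'a']
'e': index 0 in ['e', 'b', 'a'] -> ['e', 'b', 'a']


Output: [0, 1, 2, 1, 1, 0, 0, 0, 0, 0]


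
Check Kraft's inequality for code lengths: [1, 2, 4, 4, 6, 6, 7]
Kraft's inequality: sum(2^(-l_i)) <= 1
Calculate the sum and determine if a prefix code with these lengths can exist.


Sum = 2^(-1) + 2^(-2) + 2^(-4) + 2^(-4) + 2^(-6) + 2^(-6) + 2^(-7)
    = 0.5 + 0.25 + 0.0625 + 0.0625 + 0.015625 + 0.015625 + 0.0078125
    = 117/128 = 0.9140625
Since 0.9140625 <= 1, Kraft's inequality IS satisfied.
A prefix code with these lengths CAN exist.

Kraft sum = 0.9140625. Satisfied.


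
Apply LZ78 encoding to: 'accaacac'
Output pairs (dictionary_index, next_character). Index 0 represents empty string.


LZ78 encoding steps:
Dictionary: {0: ''}
Step 1: w='' (idx 0), next='a' -> output (0, 'a'), add 'a' as idx 1
Step 2: w='' (idx 0), next='c' -> output (0, 'c'), add 'c' as idx 2
Step 3: w='c' (idx 2), next='a' -> output (2, 'a'), add 'ca' as idx 3
Step 4: w='a' (idx 1), next='c' -> output (1, 'c'), add 'ac' as idx 4
Step 5: w='ac' (idx 4), end of input -> output (4, '')


Encoded: [(0, 'a'), (0, 'c'), (2, 'a'), (1, 'c'), (4, '')]


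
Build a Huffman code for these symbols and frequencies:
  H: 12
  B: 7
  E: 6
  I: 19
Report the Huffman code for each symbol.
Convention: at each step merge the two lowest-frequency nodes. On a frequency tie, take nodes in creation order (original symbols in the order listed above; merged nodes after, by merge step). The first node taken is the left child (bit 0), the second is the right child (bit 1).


Huffman tree construction:
Step 1: Merge E(6) + B(7) = 13
Step 2: Merge H(12) + (E+B)(13) = 25
Step 3: Merge I(19) + (H+(E+B))(25) = 44
Read each symbol's code off the tree from the root (left child = 0, right child = 1).

Codes:
  H: 10 (length 2)
  B: 111 (length 3)
  E: 110 (length 3)
  I: 0 (length 1)
Average code length: 82/44 = 1.8636 bits/symbol


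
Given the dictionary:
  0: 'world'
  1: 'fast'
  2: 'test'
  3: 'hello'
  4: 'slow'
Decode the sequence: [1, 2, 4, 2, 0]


Look up each index in the dictionary:
  1 -> 'fast'
  2 -> 'test'
  4 -> 'slow'
  2 -> 'test'
  0 -> 'world'

Decoded: "fast test slow test world"


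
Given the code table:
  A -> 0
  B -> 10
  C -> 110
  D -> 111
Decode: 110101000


Decoding:
110 -> C
10 -> B
10 -> B
0 -> A
0 -> A


Result: CBBAA


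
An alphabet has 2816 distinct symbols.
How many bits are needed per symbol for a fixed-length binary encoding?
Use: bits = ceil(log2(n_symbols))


log2(2816) = 11.4594
Bracket: 2^11 = 2048 < 2816 <= 2^12 = 4096
So ceil(log2(2816)) = 12

bits = ceil(log2(2816)) = ceil(11.4594) = 12 bits


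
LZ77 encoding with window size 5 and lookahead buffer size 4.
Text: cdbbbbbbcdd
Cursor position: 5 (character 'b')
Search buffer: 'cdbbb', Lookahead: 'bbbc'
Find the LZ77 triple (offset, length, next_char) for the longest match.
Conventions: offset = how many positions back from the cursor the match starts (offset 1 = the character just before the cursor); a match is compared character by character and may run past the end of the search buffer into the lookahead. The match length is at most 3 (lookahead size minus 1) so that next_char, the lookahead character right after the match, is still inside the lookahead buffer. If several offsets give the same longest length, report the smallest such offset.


Try each offset into the search buffer:
  offset=1 (pos 4, char 'b'): match length 3
  offset=2 (pos 3, char 'b'): match length 3
  offset=3 (pos 2, char 'b'): match length 3
  offset=4 (pos 1, char 'd'): match length 0
  offset=5 (pos 0, char 'c'): match length 0
Longest match has length 3, found at offsets 1, 2, 3; take the smallest, offset 1.
next_char = character at position 5 + 3 = 8 -> 'c'

Best match: offset=1, length=3 (matching 'bbb' starting at position 4)
LZ77 triple: (1, 3, 'c')


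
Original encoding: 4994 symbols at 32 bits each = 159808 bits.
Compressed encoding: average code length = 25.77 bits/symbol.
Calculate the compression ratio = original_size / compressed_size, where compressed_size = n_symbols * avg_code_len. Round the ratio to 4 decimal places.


original_size = n_symbols * orig_bits = 4994 * 32 = 159808 bits
compressed_size = n_symbols * avg_code_len = 4994 * 25.77 = 128695.38 bits
ratio = original_size / compressed_size = 159808 / 128695.38 = 1.2418

Compression ratio = 1.2418


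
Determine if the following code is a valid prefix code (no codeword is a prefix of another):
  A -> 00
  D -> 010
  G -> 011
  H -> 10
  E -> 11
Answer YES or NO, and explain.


Checking each pair (does one codeword prefix another?):
  A='00' vs D='010': no prefix
  A='00' vs G='011': no prefix
  A='00' vs H='10': no prefix
  A='00' vs E='11': no prefix
  D='010' vs A='00': no prefix
  D='010' vs G='011': no prefix
  D='010' vs H='10': no prefix
  D='010' vs E='11': no prefix
  G='011' vs A='00': no prefix
  G='011' vs D='010': no prefix
  G='011' vs H='10': no prefix
  G='011' vs E='11': no prefix
  H='10' vs A='00': no prefix
  H='10' vs D='010': no prefix
  H='10' vs G='011': no prefix
  H='10' vs E='11': no prefix
  E='11' vs A='00': no prefix
  E='11' vs D='010': no prefix
  E='11' vs G='011': no prefix
  E='11' vs H='10': no prefix
No violation found over all pairs.

YES -- this is a valid prefix code. No codeword is a prefix of any other codeword.


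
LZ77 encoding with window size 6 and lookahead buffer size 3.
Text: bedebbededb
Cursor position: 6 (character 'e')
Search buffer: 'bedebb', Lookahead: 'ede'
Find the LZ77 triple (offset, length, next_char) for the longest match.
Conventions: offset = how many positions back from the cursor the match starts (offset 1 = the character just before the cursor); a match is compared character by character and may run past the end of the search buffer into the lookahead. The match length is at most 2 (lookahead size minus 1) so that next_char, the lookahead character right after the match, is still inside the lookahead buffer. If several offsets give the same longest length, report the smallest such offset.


Try each offset into the search buffer:
  offset=1 (pos 5, char 'b'): match length 0
  offset=2 (pos 4, char 'b'): match length 0
  offset=3 (pos 3, char 'e'): match length 1
  offset=4 (pos 2, char 'd'): match length 0
  offset=5 (pos 1, char 'e'): match length 2
  offset=6 (pos 0, char 'b'): match length 0
Longest match has length 2 at offset 5.
next_char = character at position 6 + 2 = 8 -> 'e'

Best match: offset=5, length=2 (matching 'ed' starting at position 1)
LZ77 triple: (5, 2, 'e')


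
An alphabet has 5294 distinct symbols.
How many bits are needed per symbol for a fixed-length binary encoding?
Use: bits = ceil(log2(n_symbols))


log2(5294) = 12.3701
Bracket: 2^12 = 4096 < 5294 <= 2^13 = 8192
So ceil(log2(5294)) = 13

bits = ceil(log2(5294)) = ceil(12.3701) = 13 bits


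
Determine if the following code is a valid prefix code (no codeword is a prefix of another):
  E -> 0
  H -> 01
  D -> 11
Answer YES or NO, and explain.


Checking each pair (does one codeword prefix another?):
  E='0' vs H='01': prefix -- VIOLATION

NO -- this is NOT a valid prefix code. E (0) is a prefix of H (01).


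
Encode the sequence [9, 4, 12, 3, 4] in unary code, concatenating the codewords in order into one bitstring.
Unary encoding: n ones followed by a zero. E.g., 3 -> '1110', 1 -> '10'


Encode each number as n ones followed by a terminating 0:
  9 -> 1111111110 (10 bits)
  4 -> 11110 (5 bits)
  12 -> 1111111111110 (13 bits)
  3 -> 1110 (4 bits)
  4 -> 11110 (5 bits)
Total length = 10 + 5 + 13 + 4 + 5 = 37 bits.

Unary([9, 4, 12, 3, 4]) = 1111111110111101111111111110111011110 (37 bits)


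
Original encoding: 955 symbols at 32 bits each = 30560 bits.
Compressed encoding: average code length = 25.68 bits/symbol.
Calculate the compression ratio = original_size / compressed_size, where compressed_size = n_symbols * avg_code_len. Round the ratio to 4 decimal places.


original_size = n_symbols * orig_bits = 955 * 32 = 30560 bits
compressed_size = n_symbols * avg_code_len = 955 * 25.68 = 24524.4 bits
ratio = original_size / compressed_size = 30560 / 24524.4 = 1.2461

Compression ratio = 1.2461


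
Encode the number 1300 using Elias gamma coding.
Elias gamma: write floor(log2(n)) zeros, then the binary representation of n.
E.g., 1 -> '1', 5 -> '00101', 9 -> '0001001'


num_bits = floor(log2(1300)) + 1 = 11
leading_zeros = num_bits - 1 = 10
binary(1300) = 10100010100

Elias gamma(1300) = '0000000000' + '10100010100' = 000000000010100010100 (21 bits)


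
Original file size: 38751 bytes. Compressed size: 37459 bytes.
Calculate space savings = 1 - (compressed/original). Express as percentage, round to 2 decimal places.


ratio = compressed/original = 37459/38751 = 0.966659
savings = 1 - ratio = 1 - 0.966659 = 0.033341
as a percentage: 0.033341 * 100 = 3.33%

Space savings = 1 - 37459/38751 = 3.33%


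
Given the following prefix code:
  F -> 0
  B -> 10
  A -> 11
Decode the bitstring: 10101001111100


Decoding step by step:
Bits 10 -> B
Bits 10 -> B
Bits 10 -> B
Bits 0 -> F
Bits 11 -> A
Bits 11 -> A
Bits 10 -> B
Bits 0 -> F


Decoded message: BBBFAABF


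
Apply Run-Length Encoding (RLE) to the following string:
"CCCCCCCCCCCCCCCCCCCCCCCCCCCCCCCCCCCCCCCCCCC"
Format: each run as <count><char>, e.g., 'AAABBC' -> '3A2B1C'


Scanning runs left to right:
  i=0: run of 'C' x 43 -> '43C'

RLE = 43C


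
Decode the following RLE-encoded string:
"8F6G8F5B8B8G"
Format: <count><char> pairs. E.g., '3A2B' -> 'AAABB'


Expanding each <count><char> pair:
  8F -> 'FFFFFFFF'
  6G -> 'GGGGGG'
  8F -> 'FFFFFFFF'
  5B -> 'BBBBB'
  8B -> 'BBBBBBBB'
  8G -> 'GGGGGGGG'

Decoded = FFFFFFFFGGGGGGFFFFFFFFBBBBBBBBBBBBBGGGGGGGG


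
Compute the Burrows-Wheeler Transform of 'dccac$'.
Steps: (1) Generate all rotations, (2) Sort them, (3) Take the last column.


Rotations (sorted):
  0: $dccac -> last char: c
  1: ac$dcc -> last char: c
  2: c$dcca -> last char: a
  3: cac$dc -> last char: c
  4: ccac$d -> last char: d
  5: dccac$ -> last char: $


BWT = ccacd$


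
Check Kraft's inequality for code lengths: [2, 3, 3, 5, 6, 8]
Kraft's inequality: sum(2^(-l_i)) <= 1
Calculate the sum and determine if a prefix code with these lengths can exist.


Sum = 2^(-2) + 2^(-3) + 2^(-3) + 2^(-5) + 2^(-6) + 2^(-8)
    = 0.25 + 0.125 + 0.125 + 0.03125 + 0.015625 + 0.00390625
    = 141/256 = 0.55078125
Since 0.55078125 <= 1, Kraft's inequality IS satisfied.
A prefix code with these lengths CAN exist.

Kraft sum = 0.55078125. Satisfied.


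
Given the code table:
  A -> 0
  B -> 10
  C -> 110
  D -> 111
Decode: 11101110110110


Decoding:
111 -> D
0 -> A
111 -> D
0 -> A
110 -> C
110 -> C


Result: DADACC


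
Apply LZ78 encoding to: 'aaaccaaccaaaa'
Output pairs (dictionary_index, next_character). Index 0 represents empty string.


LZ78 encoding steps:
Dictionary: {0: ''}
Step 1: w='' (idx 0), next='a' -> output (0, 'a'), add 'a' as idx 1
Step 2: w='a' (idx 1), next='a' -> output (1, 'a'), add 'aa' as idx 2
Step 3: w='' (idx 0), next='c' -> output (0, 'c'), add 'c' as idx 3
Step 4: w='c' (idx 3), next='a' -> output (3, 'a'), add 'ca' as idx 4
Step 5: w='a' (idx 1), next='c' -> output (1, 'c'), add 'ac' as idx 5
Step 6: w='ca' (idx 4), next='a' -> output (4, 'a'), add 'caa' as idx 6
Step 7: w='aa' (idx 2), end of input -> output (2, '')


Encoded: [(0, 'a'), (1, 'a'), (0, 'c'), (3, 'a'), (1, 'c'), (4, 'a'), (2, '')]


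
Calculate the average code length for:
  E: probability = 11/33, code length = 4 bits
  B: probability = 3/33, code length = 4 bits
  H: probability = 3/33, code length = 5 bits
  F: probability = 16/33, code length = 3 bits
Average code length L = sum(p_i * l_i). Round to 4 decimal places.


Weighted contributions p_i * l_i:
  E: (11/33) * 4 = 44/33
  B: (3/33) * 4 = 12/33
  H: (3/33) * 5 = 15/33
  F: (16/33) * 3 = 48/33
Sum = (44 + 12 + 15 + 48)/33 = 119/33

L = 119/33 = 3.6061 bits/symbol


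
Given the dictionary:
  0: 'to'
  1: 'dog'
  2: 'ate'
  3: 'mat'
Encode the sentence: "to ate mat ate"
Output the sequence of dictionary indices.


Look up each word in the dictionary:
  'to' -> 0
  'ate' -> 2
  'mat' -> 3
  'ate' -> 2

Encoded: [0, 2, 3, 2]


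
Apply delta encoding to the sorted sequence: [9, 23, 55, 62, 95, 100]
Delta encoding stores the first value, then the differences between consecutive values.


First value: 9
Deltas:
  23 - 9 = 14
  55 - 23 = 32
  62 - 55 = 7
  95 - 62 = 33
  100 - 95 = 5


Delta encoded: [9, 14, 32, 7, 33, 5]


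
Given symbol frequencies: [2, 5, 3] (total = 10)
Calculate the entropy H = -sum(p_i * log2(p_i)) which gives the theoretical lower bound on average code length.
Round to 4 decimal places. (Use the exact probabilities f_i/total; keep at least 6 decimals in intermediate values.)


Per-symbol terms -p_i * log2(p_i) with p_i = f_i/10:
  p = 2/10 = 0.200000: log2(p) = -2.321928, -p*log2(p) = 0.464386
  p = 5/10 = 0.500000: log2(p) = -1.000000, -p*log2(p) = 0.500000
  p = 3/10 = 0.300000: log2(p) = -1.736966, -p*log2(p) = 0.521090
H = 0.464386 + 0.500000 + 0.521090 = 1.485476

H = 1.4855 bits/symbol


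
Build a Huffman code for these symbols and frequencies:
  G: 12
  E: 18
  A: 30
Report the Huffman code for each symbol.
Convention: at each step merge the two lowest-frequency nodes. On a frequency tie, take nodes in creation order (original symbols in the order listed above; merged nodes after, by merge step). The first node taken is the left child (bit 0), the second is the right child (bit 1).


Huffman tree construction:
Step 1: Merge G(12) + E(18) = 30
Step 2: Merge A(30) + (G+E)(30) = 60
Read each symbol's code off the tree from the root (left child = 0, right child = 1).

Codes:
  G: 10 (length 2)
  E: 11 (length 2)
  A: 0 (length 1)
Average code length: 90/60 = 1.5000 bits/symbol


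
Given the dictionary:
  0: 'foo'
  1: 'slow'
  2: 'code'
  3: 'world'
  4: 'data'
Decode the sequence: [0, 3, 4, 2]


Look up each index in the dictionary:
  0 -> 'foo'
  3 -> 'world'
  4 -> 'data'
  2 -> 'code'

Decoded: "foo world data code"


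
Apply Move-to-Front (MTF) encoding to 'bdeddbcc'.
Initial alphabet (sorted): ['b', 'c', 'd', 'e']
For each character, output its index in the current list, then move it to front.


MTF encoding:
'b': index 0 in ['b', 'c', 'd', 'e'] -> ['b', 'c', 'd', 'e']
'd': index 2 in ['b', 'c', 'd', 'e'] -> ['d', 'b', 'c', 'e']
'e': index 3 in ['d', 'b', 'c', 'e'] -> ['e', 'd', 'b', 'c']
'd': index 1 in ['e', 'd', 'b', 'c'] -> ['d', 'e', 'b', 'c']
'd': index 0 in ['d', 'e', 'b', 'c'] -> ['d', 'e', 'b', 'c']
'b': index 2 in ['d', 'e', 'b', 'c'] -> ['b', 'd', 'e', 'c']
'c': index 3 in ['b', 'd', 'e', 'c'] -> ['c', 'b', 'd', 'e']
'c': index 0 in ['c', 'b', 'd', 'e'] -> ['c', 'b', 'd', 'e']


Output: [0, 2, 3, 1, 0, 2, 3, 0]


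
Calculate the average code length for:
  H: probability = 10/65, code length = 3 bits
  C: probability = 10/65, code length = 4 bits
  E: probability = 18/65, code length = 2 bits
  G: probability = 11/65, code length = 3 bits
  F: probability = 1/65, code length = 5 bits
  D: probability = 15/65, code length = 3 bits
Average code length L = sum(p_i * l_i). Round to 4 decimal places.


Weighted contributions p_i * l_i:
  H: (10/65) * 3 = 30/65
  C: (10/65) * 4 = 40/65
  E: (18/65) * 2 = 36/65
  G: (11/65) * 3 = 33/65
  F: (1/65) * 5 = 5/65
  D: (15/65) * 3 = 45/65
Sum = (30 + 40 + 36 + 33 + 5 + 45)/65 = 189/65

L = 189/65 = 2.9077 bits/symbol


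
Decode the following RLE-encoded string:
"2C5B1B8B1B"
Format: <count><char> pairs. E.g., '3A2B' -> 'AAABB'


Expanding each <count><char> pair:
  2C -> 'CC'
  5B -> 'BBBBB'
  1B -> 'B'
  8B -> 'BBBBBBBB'
  1B -> 'B'

Decoded = CCBBBBBBBBBBBBBBB


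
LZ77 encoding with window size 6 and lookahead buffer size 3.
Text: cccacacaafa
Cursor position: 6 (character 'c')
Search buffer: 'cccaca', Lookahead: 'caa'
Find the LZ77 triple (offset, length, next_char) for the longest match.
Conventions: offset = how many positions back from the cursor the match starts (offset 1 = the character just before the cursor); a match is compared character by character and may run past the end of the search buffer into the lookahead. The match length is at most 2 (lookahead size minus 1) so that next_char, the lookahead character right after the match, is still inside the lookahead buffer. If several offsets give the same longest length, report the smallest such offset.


Try each offset into the search buffer:
  offset=1 (pos 5, char 'a'): match length 0
  offset=2 (pos 4, char 'c'): match length 2
  offset=3 (pos 3, char 'a'): match length 0
  offset=4 (pos 2, char 'c'): match length 2
  offset=5 (pos 1, char 'c'): match length 1
  offset=6 (pos 0, char 'c'): match length 1
Longest match has length 2, found at offsets 2, 4; take the smallest, offset 2.
next_char = character at position 6 + 2 = 8 -> 'a'

Best match: offset=2, length=2 (matching 'ca' starting at position 4)
LZ77 triple: (2, 2, 'a')
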